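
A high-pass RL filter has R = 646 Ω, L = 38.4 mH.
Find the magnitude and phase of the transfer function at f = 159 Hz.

Step 1 — Angular frequency: ω = 2π·159 = 999 rad/s.
Step 2 — Transfer function: H(jω) = jωL/(R + jωL).
Step 3 — Numerator jωL = j·38.36; denominator R + jωL = 646 + j38.36.
Step 4 — H = 0.003514 + j0.05918.
Step 5 — Magnitude: |H| = 0.05928 (-24.5 dB); phase: φ = 86.6°.

|H| = 0.05928 (-24.5 dB), φ = 86.6°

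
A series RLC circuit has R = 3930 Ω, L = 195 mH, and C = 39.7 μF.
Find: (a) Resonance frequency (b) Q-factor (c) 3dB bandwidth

Step 1 — Resonance condition Im(Z)=0 gives ω₀ = 1/√(LC).
Step 2 — ω₀ = 1/√(0.195·3.97e-05) = 359.4 rad/s.
Step 3 — f₀ = ω₀/(2π) = 57.2 Hz.
Step 4 — Series Q: Q = ω₀L/R = 359.4·0.195/3930 = 0.01783.
Step 5 — 3dB bandwidth: Δω = ω₀/Q = 2.015e+04 rad/s; BW = Δω/(2π) = 3208 Hz.

(a) f₀ = 57.2 Hz  (b) Q = 0.01783  (c) BW = 3208 Hz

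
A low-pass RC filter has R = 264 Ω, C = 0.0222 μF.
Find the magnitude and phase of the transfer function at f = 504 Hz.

Step 1 — Angular frequency: ω = 2π·504 = 3167 rad/s.
Step 2 — Transfer function: H(jω) = 1/(1 + jωRC).
Step 3 — Denominator: 1 + jωRC = 1 + j·3167·264·2.22e-08 = 1 + j0.01856.
Step 4 — H = 0.9997 - j0.01855.
Step 5 — Magnitude: |H| = 0.9998 (-0.0 dB); phase: φ = -1.1°.

|H| = 0.9998 (-0.0 dB), φ = -1.1°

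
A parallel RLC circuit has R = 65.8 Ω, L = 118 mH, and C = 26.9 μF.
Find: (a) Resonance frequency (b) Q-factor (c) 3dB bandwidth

Step 1 — Resonance: ω₀ = 1/√(LC) = 1/√(0.118·2.69e-05) = 561.3 rad/s.
Step 2 — f₀ = ω₀/(2π) = 89.33 Hz.
Step 3 — Parallel Q: Q = R/(ω₀L) = 65.8/(561.3·0.118) = 0.9935.
Step 4 — Bandwidth: Δω = ω₀/Q = 565 rad/s; BW = Δω/(2π) = 89.92 Hz.

(a) f₀ = 89.33 Hz  (b) Q = 0.9935  (c) BW = 89.92 Hz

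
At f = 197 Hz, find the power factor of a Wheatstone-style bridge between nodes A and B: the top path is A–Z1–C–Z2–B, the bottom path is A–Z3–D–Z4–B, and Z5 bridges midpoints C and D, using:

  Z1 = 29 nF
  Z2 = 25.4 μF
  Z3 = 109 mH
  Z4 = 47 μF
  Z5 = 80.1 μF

Step 1 — Angular frequency: ω = 2π·f = 2π·197 = 1238 rad/s.
Step 2 — Component impedances:
  Z1: Z = 1/(jωC) = -j/(ω·C) = 0 - j2.786e+04 Ω
  Z2: Z = 1/(jωC) = -j/(ω·C) = 0 - j31.81 Ω
  Z3: Z = jωL = j·1238·0.109 = 0 + j134.9 Ω
  Z4: Z = 1/(jωC) = -j/(ω·C) = 0 - j17.19 Ω
  Z5: Z = 1/(jωC) = -j/(ω·C) = 0 - j10.09 Ω
Step 3 — Bridge requires nodal analysis (the Z5 bridge couples midpoints C and D, so the two paths cannot be reduced to a simple series/parallel combination). Setting node B to ground and injecting 1 A at node A, the 3-node admittance system at A, C, D solves to V_A = Z_AB = 0 + j123.4 Ω = 123.4∠90.0° Ω.
Step 4 — Power factor: PF = cos(φ) = Re(Z)/|Z| = 0/123.4 = 0.
Step 5 — Type: Im(Z) = 123.4 ⇒ lagging (phase φ = 90.0°).

PF = 0 (lagging, φ = 90.0°)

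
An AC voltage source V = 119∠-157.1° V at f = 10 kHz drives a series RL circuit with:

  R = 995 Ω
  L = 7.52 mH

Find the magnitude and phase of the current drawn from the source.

Step 1 — Angular frequency: ω = 2π·f = 2π·1e+04 = 6.283e+04 rad/s.
Step 2 — Component impedances:
  R: Z = R = 995 Ω
  L: Z = jωL = j·6.283e+04·0.00752 = 0 + j472.5 Ω
Step 3 — Series combination: Z_total = R + L = 995 + j472.5 Ω = 1101∠25.4° Ω.
Step 4 — Source phasor: V = 119∠-157.1° V = -109.6 - j46.31 V.
Step 5 — Ohm's law: I = V / Z_total = (-109.6 - j46.31) / (995 + j472.5) = -0.1079 + j0.004716 A.
Step 6 — Convert to polar: |I| = 0.108 A, ∠I = 177.5°.

I = 0.108∠177.5° A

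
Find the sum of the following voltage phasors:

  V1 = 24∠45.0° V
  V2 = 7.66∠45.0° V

Step 1 — Convert each phasor to rectangular form:
  V1 = 24·(cos(45.0°) + j·sin(45.0°)) = 16.97 + j16.97 V
  V2 = 7.66·(cos(45.0°) + j·sin(45.0°)) = 5.416 + j5.416 V
Step 2 — Sum components: V_total = 22.39 + j22.39 V.
Step 3 — Convert to polar: |V_total| = 31.66 V, ∠V_total = 45.0°.

V_total = 31.66∠45.0° V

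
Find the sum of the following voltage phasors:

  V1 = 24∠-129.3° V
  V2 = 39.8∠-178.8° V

Step 1 — Convert each phasor to rectangular form:
  V1 = 24·(cos(-129.3°) + j·sin(-129.3°)) = -15.2 - j18.57 V
  V2 = 39.8·(cos(-178.8°) + j·sin(-178.8°)) = -39.79 - j0.8335 V
Step 2 — Sum components: V_total = -54.99 - j19.41 V.
Step 3 — Convert to polar: |V_total| = 58.32 V, ∠V_total = -160.6°.

V_total = 58.32∠-160.6° V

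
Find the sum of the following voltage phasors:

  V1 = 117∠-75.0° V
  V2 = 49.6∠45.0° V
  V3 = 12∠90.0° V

Step 1 — Convert each phasor to rectangular form:
  V1 = 117·(cos(-75.0°) + j·sin(-75.0°)) = 30.28 - j113 V
  V2 = 49.6·(cos(45.0°) + j·sin(45.0°)) = 35.07 + j35.07 V
  V3 = 12·(cos(90.0°) + j·sin(90.0°)) = 0 + j12 V
Step 2 — Sum components: V_total = 65.35 - j65.94 V.
Step 3 — Convert to polar: |V_total| = 92.84 V, ∠V_total = -45.3°.

V_total = 92.84∠-45.3° V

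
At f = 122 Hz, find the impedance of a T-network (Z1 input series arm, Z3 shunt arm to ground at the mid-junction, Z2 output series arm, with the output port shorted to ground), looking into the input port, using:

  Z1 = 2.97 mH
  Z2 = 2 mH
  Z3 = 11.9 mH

Step 1 — Angular frequency: ω = 2π·f = 2π·122 = 766.5 rad/s.
Step 2 — Component impedances:
  Z1: Z = jωL = j·766.5·0.00297 = 0 + j2.277 Ω
  Z2: Z = jωL = j·766.5·0.002 = 0 + j1.533 Ω
  Z3: Z = jωL = j·766.5·0.0119 = 0 + j9.122 Ω
Step 3 — With the output port shorted to ground, the output series arm Z2 runs from the junction to ground; the shunt arm Z3 also runs from the junction to ground. They appear in parallel: Z3 || Z2 = 0 + j1.313 Ω.
Step 4 — Series with input arm Z1: Z_in = Z1 + (Z3 || Z2) = 0 + j3.589 Ω = 3.589∠90.0° Ω.

Z = 0 + j3.589 Ω = 3.589∠90.0° Ω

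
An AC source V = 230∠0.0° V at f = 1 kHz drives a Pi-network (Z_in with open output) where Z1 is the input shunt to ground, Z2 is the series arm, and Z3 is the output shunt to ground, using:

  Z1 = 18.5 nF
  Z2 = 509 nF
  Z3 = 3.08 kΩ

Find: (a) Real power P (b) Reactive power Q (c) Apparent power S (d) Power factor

Step 1 — Angular frequency: ω = 2π·f = 2π·1000 = 6283 rad/s.
Step 2 — Component impedances:
  Z1: Z = 1/(jωC) = -j/(ω·C) = 0 - j8603 Ω
  Z2: Z = 1/(jωC) = -j/(ω·C) = 0 - j312.7 Ω
  Z3: Z = R = 3080 Ω
Step 3 — With open output, the series arm Z2 and the output shunt Z3 appear in series to ground: Z2 + Z3 = 3080 - j312.7 Ω.
Step 4 — Parallel with input shunt Z1: Z_in = Z1 || (Z2 + Z3) = 2562 - j1187 Ω = 2824∠-24.9° Ω.
Step 5 — Source phasor: V = 230∠0.0° V = 230 V.
Step 6 — Current: I = V / Z = 0.07391 + j0.03424 A = 0.08146∠24.9° A.
Step 7 — Complex power: S = V·I* = 17 - j7.875 VA.
Step 8 — Real power: P = Re(S) = 17 W.
Step 9 — Reactive power: Q = Im(S) = -7.875 VAR.
Step 10 — Apparent power: |S| = 18.74 VA.
Step 11 — Power factor: PF = P/|S| = 0.9074 (leading).

(a) P = 17 W  (b) Q = -7.875 VAR  (c) S = 18.74 VA  (d) PF = 0.9074 (leading)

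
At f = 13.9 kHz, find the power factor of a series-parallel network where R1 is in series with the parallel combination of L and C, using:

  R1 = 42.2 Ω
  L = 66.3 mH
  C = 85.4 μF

Step 1 — Angular frequency: ω = 2π·f = 2π·1.39e+04 = 8.734e+04 rad/s.
Step 2 — Component impedances:
  R1: Z = R = 42.2 Ω
  L: Z = jωL = j·8.734e+04·0.0663 = 0 + j5790 Ω
  C: Z = 1/(jωC) = -j/(ω·C) = 0 - j0.1341 Ω
Step 3 — Parallel branch: L || C = 1/(1/L + 1/C) = 0 - j0.1341 Ω.
Step 4 — Series with R1: Z_total = R1 + (L || C) = 42.2 - j0.1341 Ω = 42.2∠-0.2° Ω.
Step 5 — Power factor: PF = cos(φ) = Re(Z)/|Z| = 42.2/42.2 = 1.
Step 6 — Type: Im(Z) = -0.1341 ⇒ leading (phase φ = -0.2°).

PF = 1 (leading, φ = -0.2°)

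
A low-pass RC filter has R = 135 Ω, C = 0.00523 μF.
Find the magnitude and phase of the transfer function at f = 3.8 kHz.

Step 1 — Angular frequency: ω = 2π·3800 = 2.388e+04 rad/s.
Step 2 — Transfer function: H(jω) = 1/(1 + jωRC).
Step 3 — Denominator: 1 + jωRC = 1 + j·2.388e+04·135·5.23e-09 = 1 + j0.01686.
Step 4 — H = 0.9997 - j0.01685.
Step 5 — Magnitude: |H| = 0.9999 (-0.0 dB); phase: φ = -1.0°.

|H| = 0.9999 (-0.0 dB), φ = -1.0°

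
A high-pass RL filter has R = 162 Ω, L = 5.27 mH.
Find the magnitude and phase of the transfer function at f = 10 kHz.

Step 1 — Angular frequency: ω = 2π·1e+04 = 6.283e+04 rad/s.
Step 2 — Transfer function: H(jω) = jωL/(R + jωL).
Step 3 — Numerator jωL = j·331.1; denominator R + jωL = 162 + j331.1.
Step 4 — H = 0.8069 + j0.3948.
Step 5 — Magnitude: |H| = 0.8983 (-0.9 dB); phase: φ = 26.1°.

|H| = 0.8983 (-0.9 dB), φ = 26.1°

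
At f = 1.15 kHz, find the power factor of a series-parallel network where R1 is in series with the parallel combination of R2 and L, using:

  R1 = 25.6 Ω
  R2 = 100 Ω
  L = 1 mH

Step 1 — Angular frequency: ω = 2π·f = 2π·1150 = 7226 rad/s.
Step 2 — Component impedances:
  R1: Z = R = 25.6 Ω
  R2: Z = R = 100 Ω
  L: Z = jωL = j·7226·0.001 = 0 + j7.226 Ω
Step 3 — Parallel branch: R2 || L = 1/(1/R2 + 1/L) = 0.5194 + j7.188 Ω.
Step 4 — Series with R1: Z_total = R1 + (R2 || L) = 26.12 + j7.188 Ω = 27.09∠15.4° Ω.
Step 5 — Power factor: PF = cos(φ) = Re(Z)/|Z| = 26.12/27.09 = 0.9642.
Step 6 — Type: Im(Z) = 7.188 ⇒ lagging (phase φ = 15.4°).

PF = 0.9642 (lagging, φ = 15.4°)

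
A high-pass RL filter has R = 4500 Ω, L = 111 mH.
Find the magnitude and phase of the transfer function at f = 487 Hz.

Step 1 — Angular frequency: ω = 2π·487 = 3060 rad/s.
Step 2 — Transfer function: H(jω) = jωL/(R + jωL).
Step 3 — Numerator jωL = j·339.7; denominator R + jωL = 4500 + j339.7.
Step 4 — H = 0.005665 + j0.07505.
Step 5 — Magnitude: |H| = 0.07526 (-22.5 dB); phase: φ = 85.7°.

|H| = 0.07526 (-22.5 dB), φ = 85.7°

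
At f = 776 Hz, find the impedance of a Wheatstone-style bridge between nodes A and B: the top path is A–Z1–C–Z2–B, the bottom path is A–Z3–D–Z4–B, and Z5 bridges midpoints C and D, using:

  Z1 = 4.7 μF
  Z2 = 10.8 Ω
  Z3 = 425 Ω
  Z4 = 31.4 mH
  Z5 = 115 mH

Step 1 — Angular frequency: ω = 2π·f = 2π·776 = 4876 rad/s.
Step 2 — Component impedances:
  Z1: Z = 1/(jωC) = -j/(ω·C) = 0 - j43.64 Ω
  Z2: Z = R = 10.8 Ω
  Z3: Z = R = 425 Ω
  Z4: Z = jωL = j·4876·0.0314 = 0 + j153.1 Ω
  Z5: Z = jωL = j·4876·0.115 = 0 + j560.7 Ω
Step 3 — Bridge requires nodal analysis (the Z5 bridge couples midpoints C and D, so the two paths cannot be reduced to a simple series/parallel combination). Setting node B to ground and injecting 1 A at node A, the 3-node admittance system at A, C, D solves to V_A = Z_AB = 15.18 - j42.54 Ω = 45.17∠-70.4° Ω.

Z = 15.18 - j42.54 Ω = 45.17∠-70.4° Ω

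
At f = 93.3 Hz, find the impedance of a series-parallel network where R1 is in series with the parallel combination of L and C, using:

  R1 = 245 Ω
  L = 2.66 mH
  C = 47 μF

Step 1 — Angular frequency: ω = 2π·f = 2π·93.3 = 586.2 rad/s.
Step 2 — Component impedances:
  R1: Z = R = 245 Ω
  L: Z = jωL = j·586.2·0.00266 = 0 + j1.559 Ω
  C: Z = 1/(jωC) = -j/(ω·C) = 0 - j36.29 Ω
Step 3 — Parallel branch: L || C = 1/(1/L + 1/C) = 0 + j1.629 Ω.
Step 4 — Series with R1: Z_total = R1 + (L || C) = 245 + j1.629 Ω = 245∠0.4° Ω.

Z = 245 + j1.629 Ω = 245∠0.4° Ω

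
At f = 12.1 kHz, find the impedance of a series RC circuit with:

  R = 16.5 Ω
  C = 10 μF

Step 1 — Angular frequency: ω = 2π·f = 2π·1.21e+04 = 7.603e+04 rad/s.
Step 2 — Component impedances:
  R: Z = R = 16.5 Ω
  C: Z = 1/(jωC) = -j/(ω·C) = 0 - j1.315 Ω
Step 3 — Series combination: Z_total = R + C = 16.5 - j1.315 Ω = 16.55∠-4.6° Ω.

Z = 16.5 - j1.315 Ω = 16.55∠-4.6° Ω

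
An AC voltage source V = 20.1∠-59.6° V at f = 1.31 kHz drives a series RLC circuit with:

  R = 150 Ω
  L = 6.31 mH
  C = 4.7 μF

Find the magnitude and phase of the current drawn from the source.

Step 1 — Angular frequency: ω = 2π·f = 2π·1310 = 8231 rad/s.
Step 2 — Component impedances:
  R: Z = R = 150 Ω
  L: Z = jωL = j·8231·0.00631 = 0 + j51.94 Ω
  C: Z = 1/(jωC) = -j/(ω·C) = 0 - j25.85 Ω
Step 3 — Series combination: Z_total = R + L + C = 150 + j26.09 Ω = 152.3∠9.9° Ω.
Step 4 — Source phasor: V = 20.1∠-59.6° V = 10.17 - j17.34 V.
Step 5 — Ohm's law: I = V / Z_total = (10.17 - j17.34) / (150 + j26.09) = 0.04631 - j0.1236 A.
Step 6 — Convert to polar: |I| = 0.132 A, ∠I = -69.5°.

I = 0.132∠-69.5° A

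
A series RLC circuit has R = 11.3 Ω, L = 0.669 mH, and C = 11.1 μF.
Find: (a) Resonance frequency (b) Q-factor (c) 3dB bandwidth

Step 1 — Resonance condition Im(Z)=0 gives ω₀ = 1/√(LC).
Step 2 — ω₀ = 1/√(0.000669·1.11e-05) = 1.16e+04 rad/s.
Step 3 — f₀ = ω₀/(2π) = 1847 Hz.
Step 4 — Series Q: Q = ω₀L/R = 1.16e+04·0.000669/11.3 = 0.687.
Step 5 — 3dB bandwidth: Δω = ω₀/Q = 1.689e+04 rad/s; BW = Δω/(2π) = 2688 Hz.

(a) f₀ = 1847 Hz  (b) Q = 0.687  (c) BW = 2688 Hz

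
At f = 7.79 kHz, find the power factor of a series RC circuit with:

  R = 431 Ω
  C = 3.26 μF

Step 1 — Angular frequency: ω = 2π·f = 2π·7790 = 4.895e+04 rad/s.
Step 2 — Component impedances:
  R: Z = R = 431 Ω
  C: Z = 1/(jωC) = -j/(ω·C) = 0 - j6.267 Ω
Step 3 — Series combination: Z_total = R + C = 431 - j6.267 Ω = 431∠-0.8° Ω.
Step 4 — Power factor: PF = cos(φ) = Re(Z)/|Z| = 431/431.05 = 0.9999.
Step 5 — Type: Im(Z) = -6.267 ⇒ leading (phase φ = -0.8°).

PF = 0.9999 (leading, φ = -0.8°)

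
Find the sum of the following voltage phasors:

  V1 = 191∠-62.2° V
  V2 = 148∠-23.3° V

Step 1 — Convert each phasor to rectangular form:
  V1 = 191·(cos(-62.2°) + j·sin(-62.2°)) = 89.08 - j169 V
  V2 = 148·(cos(-23.3°) + j·sin(-23.3°)) = 135.9 - j58.54 V
Step 2 — Sum components: V_total = 225 - j227.5 V.
Step 3 — Convert to polar: |V_total| = 320 V, ∠V_total = -45.3°.

V_total = 320∠-45.3° V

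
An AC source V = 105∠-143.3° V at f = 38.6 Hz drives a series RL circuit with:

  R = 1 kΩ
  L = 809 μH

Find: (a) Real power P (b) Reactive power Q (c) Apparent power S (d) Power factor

Step 1 — Angular frequency: ω = 2π·f = 2π·38.6 = 242.5 rad/s.
Step 2 — Component impedances:
  R: Z = R = 1000 Ω
  L: Z = jωL = j·242.5·0.000809 = 0 + j0.1962 Ω
Step 3 — Series combination: Z_total = R + L = 1000 + j0.1962 Ω = 1000∠0.0° Ω.
Step 4 — Source phasor: V = 105∠-143.3° V = -84.19 - j62.75 V.
Step 5 — Current: I = V / Z = -0.0842 - j0.06273 A = 0.105∠-143.3° A.
Step 6 — Complex power: S = V·I* = 11.02 + j0.002163 VA.
Step 7 — Real power: P = Re(S) = 11.02 W.
Step 8 — Reactive power: Q = Im(S) = 0.002163 VAR.
Step 9 — Apparent power: |S| = 11.02 VA.
Step 10 — Power factor: PF = P/|S| = 1 (lagging).

(a) P = 11.02 W  (b) Q = 0.002163 VAR  (c) S = 11.02 VA  (d) PF = 1 (lagging)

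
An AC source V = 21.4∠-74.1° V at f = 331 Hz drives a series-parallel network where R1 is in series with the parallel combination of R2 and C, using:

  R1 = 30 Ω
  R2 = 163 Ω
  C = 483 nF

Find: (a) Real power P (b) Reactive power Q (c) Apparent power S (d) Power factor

Step 1 — Angular frequency: ω = 2π·f = 2π·331 = 2080 rad/s.
Step 2 — Component impedances:
  R1: Z = R = 30 Ω
  R2: Z = R = 163 Ω
  C: Z = 1/(jωC) = -j/(ω·C) = 0 - j995.5 Ω
Step 3 — Parallel branch: R2 || C = 1/(1/R2 + 1/C) = 158.7 - j25.99 Ω.
Step 4 — Series with R1: Z_total = R1 + (R2 || C) = 188.7 - j25.99 Ω = 190.5∠-7.8° Ω.
Step 5 — Source phasor: V = 21.4∠-74.1° V = 5.863 - j20.58 V.
Step 6 — Current: I = V / Z = 0.04522 - j0.1028 A = 0.1123∠-66.3° A.
Step 7 — Complex power: S = V·I* = 2.381 - j0.3279 VA.
Step 8 — Real power: P = Re(S) = 2.381 W.
Step 9 — Reactive power: Q = Im(S) = -0.3279 VAR.
Step 10 — Apparent power: |S| = 2.404 VA.
Step 11 — Power factor: PF = P/|S| = 0.9907 (leading).

(a) P = 2.381 W  (b) Q = -0.3279 VAR  (c) S = 2.404 VA  (d) PF = 0.9907 (leading)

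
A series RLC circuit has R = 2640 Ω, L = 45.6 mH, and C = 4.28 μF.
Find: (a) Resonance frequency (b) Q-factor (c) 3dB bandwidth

Step 1 — Resonance: ω₀ = 1/√(LC) = 1/√(0.0456·4.28e-06) = 2264 rad/s.
Step 2 — f₀ = ω₀/(2π) = 360.3 Hz.
Step 3 — Series Q: Q = ω₀L/R = 2264·0.0456/2640 = 0.0391.
Step 4 — Bandwidth: Δω = ω₀/Q = 5.789e+04 rad/s; BW = Δω/(2π) = 9214 Hz.

(a) f₀ = 360.3 Hz  (b) Q = 0.0391  (c) BW = 9214 Hz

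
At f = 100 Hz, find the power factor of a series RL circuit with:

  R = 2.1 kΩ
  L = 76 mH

Step 1 — Angular frequency: ω = 2π·f = 2π·100 = 628.3 rad/s.
Step 2 — Component impedances:
  R: Z = R = 2100 Ω
  L: Z = jωL = j·628.3·0.076 = 0 + j47.75 Ω
Step 3 — Series combination: Z_total = R + L = 2100 + j47.75 Ω = 2101∠1.3° Ω.
Step 4 — Power factor: PF = cos(φ) = Re(Z)/|Z| = 2100/2100.54 = 0.9997.
Step 5 — Type: Im(Z) = 47.75 ⇒ lagging (phase φ = 1.3°).

PF = 0.9997 (lagging, φ = 1.3°)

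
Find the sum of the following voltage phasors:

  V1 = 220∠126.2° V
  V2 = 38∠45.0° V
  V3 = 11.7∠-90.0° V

Step 1 — Convert each phasor to rectangular form:
  V1 = 220·(cos(126.2°) + j·sin(126.2°)) = -129.9 + j177.5 V
  V2 = 38·(cos(45.0°) + j·sin(45.0°)) = 26.87 + j26.87 V
  V3 = 11.7·(cos(-90.0°) + j·sin(-90.0°)) = 0 - j11.7 V
Step 2 — Sum components: V_total = -103.1 + j192.7 V.
Step 3 — Convert to polar: |V_total| = 218.5 V, ∠V_total = 118.1°.

V_total = 218.5∠118.1° V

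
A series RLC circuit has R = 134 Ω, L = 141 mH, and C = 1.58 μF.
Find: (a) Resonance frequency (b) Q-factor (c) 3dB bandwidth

Step 1 — Resonance condition Im(Z)=0 gives ω₀ = 1/√(LC).
Step 2 — ω₀ = 1/√(0.141·1.58e-06) = 2119 rad/s.
Step 3 — f₀ = ω₀/(2π) = 337.2 Hz.
Step 4 — Series Q: Q = ω₀L/R = 2119·0.141/134 = 2.229.
Step 5 — 3dB bandwidth: Δω = ω₀/Q = 950.4 rad/s; BW = Δω/(2π) = 151.3 Hz.

(a) f₀ = 337.2 Hz  (b) Q = 2.229  (c) BW = 151.3 Hz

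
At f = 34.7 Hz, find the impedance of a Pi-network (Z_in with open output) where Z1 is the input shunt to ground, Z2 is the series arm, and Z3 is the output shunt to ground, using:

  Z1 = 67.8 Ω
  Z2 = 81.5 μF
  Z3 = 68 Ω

Step 1 — Angular frequency: ω = 2π·f = 2π·34.7 = 218 rad/s.
Step 2 — Component impedances:
  Z1: Z = R = 67.8 Ω
  Z2: Z = 1/(jωC) = -j/(ω·C) = 0 - j56.28 Ω
  Z3: Z = R = 68 Ω
Step 3 — With open output, the series arm Z2 and the output shunt Z3 appear in series to ground: Z2 + Z3 = 68 - j56.28 Ω.
Step 4 — Parallel with input shunt Z1: Z_in = Z1 || (Z2 + Z3) = 38.91 - j11.97 Ω = 40.71∠-17.1° Ω.

Z = 38.91 - j11.97 Ω = 40.71∠-17.1° Ω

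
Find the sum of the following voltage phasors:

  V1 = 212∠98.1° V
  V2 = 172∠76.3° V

Step 1 — Convert each phasor to rectangular form:
  V1 = 212·(cos(98.1°) + j·sin(98.1°)) = -29.87 + j209.9 V
  V2 = 172·(cos(76.3°) + j·sin(76.3°)) = 40.74 + j167.1 V
Step 2 — Sum components: V_total = 10.87 + j377 V.
Step 3 — Convert to polar: |V_total| = 377.1 V, ∠V_total = 88.3°.

V_total = 377.1∠88.3° V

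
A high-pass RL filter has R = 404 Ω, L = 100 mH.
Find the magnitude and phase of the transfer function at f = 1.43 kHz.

Step 1 — Angular frequency: ω = 2π·1430 = 8985 rad/s.
Step 2 — Transfer function: H(jω) = jωL/(R + jωL).
Step 3 — Numerator jωL = j·898.5; denominator R + jωL = 404 + j898.5.
Step 4 — H = 0.8318 + j0.374.
Step 5 — Magnitude: |H| = 0.912 (-0.8 dB); phase: φ = 24.2°.

|H| = 0.912 (-0.8 dB), φ = 24.2°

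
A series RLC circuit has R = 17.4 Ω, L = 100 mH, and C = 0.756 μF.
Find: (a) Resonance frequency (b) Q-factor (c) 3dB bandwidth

Step 1 — Resonance condition Im(Z)=0 gives ω₀ = 1/√(LC).
Step 2 — ω₀ = 1/√(0.1·7.56e-07) = 3637 rad/s.
Step 3 — f₀ = ω₀/(2π) = 578.8 Hz.
Step 4 — Series Q: Q = ω₀L/R = 3637·0.1/17.4 = 20.9.
Step 5 — 3dB bandwidth: Δω = ω₀/Q = 174 rad/s; BW = Δω/(2π) = 27.69 Hz.

(a) f₀ = 578.8 Hz  (b) Q = 20.9  (c) BW = 27.69 Hz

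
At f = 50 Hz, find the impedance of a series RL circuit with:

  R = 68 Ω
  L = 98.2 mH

Step 1 — Angular frequency: ω = 2π·f = 2π·50 = 314.2 rad/s.
Step 2 — Component impedances:
  R: Z = R = 68 Ω
  L: Z = jωL = j·314.2·0.0982 = 0 + j30.85 Ω
Step 3 — Series combination: Z_total = R + L = 68 + j30.85 Ω = 74.67∠24.4° Ω.

Z = 68 + j30.85 Ω = 74.67∠24.4° Ω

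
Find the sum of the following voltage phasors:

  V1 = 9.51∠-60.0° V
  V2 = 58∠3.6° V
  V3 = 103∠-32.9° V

Step 1 — Convert each phasor to rectangular form:
  V1 = 9.51·(cos(-60.0°) + j·sin(-60.0°)) = 4.755 - j8.236 V
  V2 = 58·(cos(3.6°) + j·sin(3.6°)) = 57.89 + j3.642 V
  V3 = 103·(cos(-32.9°) + j·sin(-32.9°)) = 86.48 - j55.95 V
Step 2 — Sum components: V_total = 149.1 - j60.54 V.
Step 3 — Convert to polar: |V_total| = 160.9 V, ∠V_total = -22.1°.

V_total = 160.9∠-22.1° V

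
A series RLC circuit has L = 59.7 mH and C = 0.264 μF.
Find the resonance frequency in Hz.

Step 1 — Resonance condition Im(Z)=0 gives ω₀ = 1/√(LC).
Step 2 — ω₀ = 1/√(0.0597·2.64e-07) = 7965 rad/s.
Step 3 — f₀ = ω₀/(2π) = 1268 Hz.

f₀ = 1268 Hz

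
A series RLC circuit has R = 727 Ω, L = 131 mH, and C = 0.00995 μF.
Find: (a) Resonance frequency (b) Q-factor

Step 1 — Resonance condition Im(Z)=0 gives ω₀ = 1/√(LC).
Step 2 — ω₀ = 1/√(0.131·9.95e-09) = 2.77e+04 rad/s.
Step 3 — f₀ = ω₀/(2π) = 4408 Hz.
Step 4 — Series Q: Q = ω₀L/R = 2.77e+04·0.131/727 = 4.991.

(a) f₀ = 4408 Hz  (b) Q = 4.991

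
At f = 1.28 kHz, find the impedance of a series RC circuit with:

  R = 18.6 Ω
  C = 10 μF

Step 1 — Angular frequency: ω = 2π·f = 2π·1280 = 8042 rad/s.
Step 2 — Component impedances:
  R: Z = R = 18.6 Ω
  C: Z = 1/(jωC) = -j/(ω·C) = 0 - j12.43 Ω
Step 3 — Series combination: Z_total = R + C = 18.6 - j12.43 Ω = 22.37∠-33.8° Ω.

Z = 18.6 - j12.43 Ω = 22.37∠-33.8° Ω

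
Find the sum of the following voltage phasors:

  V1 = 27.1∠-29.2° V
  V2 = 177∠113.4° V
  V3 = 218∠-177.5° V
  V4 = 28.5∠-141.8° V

Step 1 — Convert each phasor to rectangular form:
  V1 = 27.1·(cos(-29.2°) + j·sin(-29.2°)) = 23.66 - j13.22 V
  V2 = 177·(cos(113.4°) + j·sin(113.4°)) = -70.3 + j162.4 V
  V3 = 218·(cos(-177.5°) + j·sin(-177.5°)) = -217.8 - j9.509 V
  V4 = 28.5·(cos(-141.8°) + j·sin(-141.8°)) = -22.4 - j17.62 V
Step 2 — Sum components: V_total = -286.8 + j122.1 V.
Step 3 — Convert to polar: |V_total| = 311.7 V, ∠V_total = 156.9°.

V_total = 311.7∠156.9° V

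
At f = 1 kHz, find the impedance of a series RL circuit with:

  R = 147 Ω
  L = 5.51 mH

Step 1 — Angular frequency: ω = 2π·f = 2π·1000 = 6283 rad/s.
Step 2 — Component impedances:
  R: Z = R = 147 Ω
  L: Z = jωL = j·6283·0.00551 = 0 + j34.62 Ω
Step 3 — Series combination: Z_total = R + L = 147 + j34.62 Ω = 151∠13.3° Ω.

Z = 147 + j34.62 Ω = 151∠13.3° Ω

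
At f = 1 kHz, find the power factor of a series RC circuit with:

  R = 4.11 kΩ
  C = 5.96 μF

Step 1 — Angular frequency: ω = 2π·f = 2π·1000 = 6283 rad/s.
Step 2 — Component impedances:
  R: Z = R = 4110 Ω
  C: Z = 1/(jωC) = -j/(ω·C) = 0 - j26.7 Ω
Step 3 — Series combination: Z_total = R + C = 4110 - j26.7 Ω = 4110∠-0.4° Ω.
Step 4 — Power factor: PF = cos(φ) = Re(Z)/|Z| = 4110/4110 = 1.
Step 5 — Type: Im(Z) = -26.7 ⇒ leading (phase φ = -0.4°).

PF = 1 (leading, φ = -0.4°)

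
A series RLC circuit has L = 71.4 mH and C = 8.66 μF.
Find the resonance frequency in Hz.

Step 1 — Resonance condition Im(Z)=0 gives ω₀ = 1/√(LC).
Step 2 — ω₀ = 1/√(0.0714·8.66e-06) = 1272 rad/s.
Step 3 — f₀ = ω₀/(2π) = 202.4 Hz.

f₀ = 202.4 Hz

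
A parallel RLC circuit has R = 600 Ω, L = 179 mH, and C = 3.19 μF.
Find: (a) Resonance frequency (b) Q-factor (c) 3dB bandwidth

Step 1 — Resonance: ω₀ = 1/√(LC) = 1/√(0.179·3.19e-06) = 1323 rad/s.
Step 2 — f₀ = ω₀/(2π) = 210.6 Hz.
Step 3 — Parallel Q: Q = R/(ω₀L) = 600/(1323·0.179) = 2.533.
Step 4 — Bandwidth: Δω = ω₀/Q = 522.5 rad/s; BW = Δω/(2π) = 83.15 Hz.

(a) f₀ = 210.6 Hz  (b) Q = 2.533  (c) BW = 83.15 Hz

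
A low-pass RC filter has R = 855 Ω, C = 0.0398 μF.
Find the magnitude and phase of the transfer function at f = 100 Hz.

Step 1 — Angular frequency: ω = 2π·100 = 628.3 rad/s.
Step 2 — Transfer function: H(jω) = 1/(1 + jωRC).
Step 3 — Denominator: 1 + jωRC = 1 + j·628.3·855·3.98e-08 = 1 + j0.02138.
Step 4 — H = 0.9995 - j0.02137.
Step 5 — Magnitude: |H| = 0.9998 (-0.0 dB); phase: φ = -1.2°.

|H| = 0.9998 (-0.0 dB), φ = -1.2°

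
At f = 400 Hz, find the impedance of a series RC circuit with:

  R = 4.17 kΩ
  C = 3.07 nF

Step 1 — Angular frequency: ω = 2π·f = 2π·400 = 2513 rad/s.
Step 2 — Component impedances:
  R: Z = R = 4170 Ω
  C: Z = 1/(jωC) = -j/(ω·C) = 0 - j1.296e+05 Ω
Step 3 — Series combination: Z_total = R + C = 4170 - j1.296e+05 Ω = 1.297e+05∠-88.2° Ω.

Z = 4170 - j1.296e+05 Ω = 1.297e+05∠-88.2° Ω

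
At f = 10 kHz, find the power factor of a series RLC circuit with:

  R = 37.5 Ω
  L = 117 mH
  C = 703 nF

Step 1 — Angular frequency: ω = 2π·f = 2π·1e+04 = 6.283e+04 rad/s.
Step 2 — Component impedances:
  R: Z = R = 37.5 Ω
  L: Z = jωL = j·6.283e+04·0.117 = 0 + j7351 Ω
  C: Z = 1/(jωC) = -j/(ω·C) = 0 - j22.64 Ω
Step 3 — Series combination: Z_total = R + L + C = 37.5 + j7329 Ω = 7329∠89.7° Ω.
Step 4 — Power factor: PF = cos(φ) = Re(Z)/|Z| = 37.5/7329 = 0.005117.
Step 5 — Type: Im(Z) = 7329 ⇒ lagging (phase φ = 89.7°).

PF = 0.005117 (lagging, φ = 89.7°)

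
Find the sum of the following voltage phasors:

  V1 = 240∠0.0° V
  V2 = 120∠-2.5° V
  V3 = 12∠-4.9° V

Step 1 — Convert each phasor to rectangular form:
  V1 = 240·(cos(0.0°) + j·sin(0.0°)) = 240 V
  V2 = 120·(cos(-2.5°) + j·sin(-2.5°)) = 119.9 - j5.234 V
  V3 = 12·(cos(-4.9°) + j·sin(-4.9°)) = 11.96 - j1.025 V
Step 2 — Sum components: V_total = 371.8 - j6.259 V.
Step 3 — Convert to polar: |V_total| = 371.9 V, ∠V_total = -1.0°.

V_total = 371.9∠-1.0° V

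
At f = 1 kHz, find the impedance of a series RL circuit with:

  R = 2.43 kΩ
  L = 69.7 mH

Step 1 — Angular frequency: ω = 2π·f = 2π·1000 = 6283 rad/s.
Step 2 — Component impedances:
  R: Z = R = 2430 Ω
  L: Z = jωL = j·6283·0.0697 = 0 + j437.9 Ω
Step 3 — Series combination: Z_total = R + L = 2430 + j437.9 Ω = 2469∠10.2° Ω.

Z = 2430 + j437.9 Ω = 2469∠10.2° Ω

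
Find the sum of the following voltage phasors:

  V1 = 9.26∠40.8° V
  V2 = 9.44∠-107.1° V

Step 1 — Convert each phasor to rectangular form:
  V1 = 9.26·(cos(40.8°) + j·sin(40.8°)) = 7.01 + j6.051 V
  V2 = 9.44·(cos(-107.1°) + j·sin(-107.1°)) = -2.776 - j9.023 V
Step 2 — Sum components: V_total = 4.234 - j2.972 V.
Step 3 — Convert to polar: |V_total| = 5.173 V, ∠V_total = -35.1°.

V_total = 5.173∠-35.1° V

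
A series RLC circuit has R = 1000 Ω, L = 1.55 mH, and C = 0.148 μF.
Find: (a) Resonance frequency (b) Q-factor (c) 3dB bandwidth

Step 1 — Resonance condition Im(Z)=0 gives ω₀ = 1/√(LC).
Step 2 — ω₀ = 1/√(0.00155·1.48e-07) = 6.602e+04 rad/s.
Step 3 — f₀ = ω₀/(2π) = 1.051e+04 Hz.
Step 4 — Series Q: Q = ω₀L/R = 6.602e+04·0.00155/1000 = 0.1023.
Step 5 — 3dB bandwidth: Δω = ω₀/Q = 6.452e+05 rad/s; BW = Δω/(2π) = 1.027e+05 Hz.

(a) f₀ = 1.051e+04 Hz  (b) Q = 0.1023  (c) BW = 1.027e+05 Hz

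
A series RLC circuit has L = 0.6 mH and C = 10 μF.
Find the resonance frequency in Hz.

Step 1 — Resonance condition Im(Z)=0 gives ω₀ = 1/√(LC).
Step 2 — ω₀ = 1/√(0.0006·1e-05) = 1.291e+04 rad/s.
Step 3 — f₀ = ω₀/(2π) = 2055 Hz.

f₀ = 2055 Hz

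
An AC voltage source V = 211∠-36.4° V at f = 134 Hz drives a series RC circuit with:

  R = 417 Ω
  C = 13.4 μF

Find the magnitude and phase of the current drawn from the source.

Step 1 — Angular frequency: ω = 2π·f = 2π·134 = 841.9 rad/s.
Step 2 — Component impedances:
  R: Z = R = 417 Ω
  C: Z = 1/(jωC) = -j/(ω·C) = 0 - j88.64 Ω
Step 3 — Series combination: Z_total = R + C = 417 - j88.64 Ω = 426.3∠-12.0° Ω.
Step 4 — Source phasor: V = 211∠-36.4° V = 169.8 - j125.2 V.
Step 5 — Ohm's law: I = V / Z_total = (169.8 - j125.2) / (417 - j88.64) = 0.4507 - j0.2045 A.
Step 6 — Convert to polar: |I| = 0.4949 A, ∠I = -24.4°.

I = 0.4949∠-24.4° A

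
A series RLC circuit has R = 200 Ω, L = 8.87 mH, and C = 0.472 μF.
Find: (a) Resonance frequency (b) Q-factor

Step 1 — Resonance condition Im(Z)=0 gives ω₀ = 1/√(LC).
Step 2 — ω₀ = 1/√(0.00887·4.72e-07) = 1.545e+04 rad/s.
Step 3 — f₀ = ω₀/(2π) = 2460 Hz.
Step 4 — Series Q: Q = ω₀L/R = 1.545e+04·0.00887/200 = 0.6854.

(a) f₀ = 2460 Hz  (b) Q = 0.6854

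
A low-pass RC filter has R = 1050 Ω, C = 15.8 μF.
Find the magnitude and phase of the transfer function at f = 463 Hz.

Step 1 — Angular frequency: ω = 2π·463 = 2909 rad/s.
Step 2 — Transfer function: H(jω) = 1/(1 + jωRC).
Step 3 — Denominator: 1 + jωRC = 1 + j·2909·1050·1.58e-05 = 1 + j48.26.
Step 4 — H = 0.0004291 - j0.02071.
Step 5 — Magnitude: |H| = 0.02072 (-33.7 dB); phase: φ = -88.8°.

|H| = 0.02072 (-33.7 dB), φ = -88.8°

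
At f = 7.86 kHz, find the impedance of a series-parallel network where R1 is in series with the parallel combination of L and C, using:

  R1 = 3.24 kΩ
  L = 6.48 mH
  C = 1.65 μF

Step 1 — Angular frequency: ω = 2π·f = 2π·7860 = 4.939e+04 rad/s.
Step 2 — Component impedances:
  R1: Z = R = 3240 Ω
  L: Z = jωL = j·4.939e+04·0.00648 = 0 + j320 Ω
  C: Z = 1/(jωC) = -j/(ω·C) = 0 - j12.27 Ω
Step 3 — Parallel branch: L || C = 1/(1/L + 1/C) = 0 - j12.76 Ω.
Step 4 — Series with R1: Z_total = R1 + (L || C) = 3240 - j12.76 Ω = 3240∠-0.2° Ω.

Z = 3240 - j12.76 Ω = 3240∠-0.2° Ω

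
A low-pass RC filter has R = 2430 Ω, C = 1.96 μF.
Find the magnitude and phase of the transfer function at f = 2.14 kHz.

Step 1 — Angular frequency: ω = 2π·2140 = 1.345e+04 rad/s.
Step 2 — Transfer function: H(jω) = 1/(1 + jωRC).
Step 3 — Denominator: 1 + jωRC = 1 + j·1.345e+04·2430·1.96e-06 = 1 + j64.04.
Step 4 — H = 0.0002438 - j0.01561.
Step 5 — Magnitude: |H| = 0.01561 (-36.1 dB); phase: φ = -89.1°.

|H| = 0.01561 (-36.1 dB), φ = -89.1°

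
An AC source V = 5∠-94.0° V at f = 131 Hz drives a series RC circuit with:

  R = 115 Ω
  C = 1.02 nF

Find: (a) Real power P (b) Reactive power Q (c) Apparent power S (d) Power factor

Step 1 — Angular frequency: ω = 2π·f = 2π·131 = 823.1 rad/s.
Step 2 — Component impedances:
  R: Z = R = 115 Ω
  C: Z = 1/(jωC) = -j/(ω·C) = 0 - j1.191e+06 Ω
Step 3 — Series combination: Z_total = R + C = 115 - j1.191e+06 Ω = 1.191e+06∠-90.0° Ω.
Step 4 — Source phasor: V = 5∠-94.0° V = -0.3488 - j4.988 V.
Step 5 — Current: I = V / Z = 4.188e-06 - j2.932e-07 A = 4.198e-06∠-4.0° A.
Step 6 — Complex power: S = V·I* = 2.026e-09 - j2.099e-05 VA.
Step 7 — Real power: P = Re(S) = 2.026e-09 W.
Step 8 — Reactive power: Q = Im(S) = -2.099e-05 VAR.
Step 9 — Apparent power: |S| = 2.099e-05 VA.
Step 10 — Power factor: PF = P/|S| = 9.655e-05 (leading).

(a) P = 2.026e-09 W  (b) Q = -2.099e-05 VAR  (c) S = 2.099e-05 VA  (d) PF = 9.655e-05 (leading)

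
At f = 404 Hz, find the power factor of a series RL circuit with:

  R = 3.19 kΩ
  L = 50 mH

Step 1 — Angular frequency: ω = 2π·f = 2π·404 = 2538 rad/s.
Step 2 — Component impedances:
  R: Z = R = 3190 Ω
  L: Z = jωL = j·2538·0.05 = 0 + j126.9 Ω
Step 3 — Series combination: Z_total = R + L = 3190 + j126.9 Ω = 3193∠2.3° Ω.
Step 4 — Power factor: PF = cos(φ) = Re(Z)/|Z| = 3190/3192.5 = 0.9992.
Step 5 — Type: Im(Z) = 126.9 ⇒ lagging (phase φ = 2.3°).

PF = 0.9992 (lagging, φ = 2.3°)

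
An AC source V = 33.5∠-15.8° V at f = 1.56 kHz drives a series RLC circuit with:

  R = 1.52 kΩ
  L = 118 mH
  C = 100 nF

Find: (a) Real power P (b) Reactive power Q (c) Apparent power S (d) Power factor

Step 1 — Angular frequency: ω = 2π·f = 2π·1560 = 9802 rad/s.
Step 2 — Component impedances:
  R: Z = R = 1520 Ω
  L: Z = jωL = j·9802·0.118 = 0 + j1157 Ω
  C: Z = 1/(jωC) = -j/(ω·C) = 0 - j1020 Ω
Step 3 — Series combination: Z_total = R + L + C = 1520 + j136.4 Ω = 1526∠5.1° Ω.
Step 4 — Source phasor: V = 33.5∠-15.8° V = 32.23 - j9.121 V.
Step 5 — Current: I = V / Z = 0.0205 - j0.007841 A = 0.02195∠-20.9° A.
Step 6 — Complex power: S = V·I* = 0.7324 + j0.06572 VA.
Step 7 — Real power: P = Re(S) = 0.7324 W.
Step 8 — Reactive power: Q = Im(S) = 0.06572 VAR.
Step 9 — Apparent power: |S| = 0.7354 VA.
Step 10 — Power factor: PF = P/|S| = 0.996 (lagging).

(a) P = 0.7324 W  (b) Q = 0.06572 VAR  (c) S = 0.7354 VA  (d) PF = 0.996 (lagging)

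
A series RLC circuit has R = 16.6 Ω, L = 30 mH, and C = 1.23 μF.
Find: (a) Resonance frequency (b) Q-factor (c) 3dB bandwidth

Step 1 — Resonance condition Im(Z)=0 gives ω₀ = 1/√(LC).
Step 2 — ω₀ = 1/√(0.03·1.23e-06) = 5206 rad/s.
Step 3 — f₀ = ω₀/(2π) = 828.5 Hz.
Step 4 — Series Q: Q = ω₀L/R = 5206·0.03/16.6 = 9.408.
Step 5 — 3dB bandwidth: Δω = ω₀/Q = 553.3 rad/s; BW = Δω/(2π) = 88.07 Hz.

(a) f₀ = 828.5 Hz  (b) Q = 9.408  (c) BW = 88.07 Hz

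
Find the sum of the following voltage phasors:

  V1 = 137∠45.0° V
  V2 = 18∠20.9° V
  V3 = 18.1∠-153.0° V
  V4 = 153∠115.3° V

Step 1 — Convert each phasor to rectangular form:
  V1 = 137·(cos(45.0°) + j·sin(45.0°)) = 96.87 + j96.87 V
  V2 = 18·(cos(20.9°) + j·sin(20.9°)) = 16.82 + j6.421 V
  V3 = 18.1·(cos(-153.0°) + j·sin(-153.0°)) = -16.13 - j8.217 V
  V4 = 153·(cos(115.3°) + j·sin(115.3°)) = -65.39 + j138.3 V
Step 2 — Sum components: V_total = 32.18 + j233.4 V.
Step 3 — Convert to polar: |V_total| = 235.6 V, ∠V_total = 82.2°.

V_total = 235.6∠82.2° V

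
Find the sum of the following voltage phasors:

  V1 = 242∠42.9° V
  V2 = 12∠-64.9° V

Step 1 — Convert each phasor to rectangular form:
  V1 = 242·(cos(42.9°) + j·sin(42.9°)) = 177.3 + j164.7 V
  V2 = 12·(cos(-64.9°) + j·sin(-64.9°)) = 5.09 - j10.87 V
Step 2 — Sum components: V_total = 182.4 + j153.9 V.
Step 3 — Convert to polar: |V_total| = 238.6 V, ∠V_total = 40.2°.

V_total = 238.6∠40.2° V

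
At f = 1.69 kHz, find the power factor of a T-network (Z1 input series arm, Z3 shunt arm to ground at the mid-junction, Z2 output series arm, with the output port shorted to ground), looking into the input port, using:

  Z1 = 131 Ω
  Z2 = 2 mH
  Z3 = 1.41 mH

Step 1 — Angular frequency: ω = 2π·f = 2π·1690 = 1.062e+04 rad/s.
Step 2 — Component impedances:
  Z1: Z = R = 131 Ω
  Z2: Z = jωL = j·1.062e+04·0.002 = 0 + j21.24 Ω
  Z3: Z = jωL = j·1.062e+04·0.00141 = 0 + j14.97 Ω
Step 3 — With the output port shorted to ground, the output series arm Z2 runs from the junction to ground; the shunt arm Z3 also runs from the junction to ground. They appear in parallel: Z3 || Z2 = 0 + j8.781 Ω.
Step 4 — Series with input arm Z1: Z_in = Z1 + (Z3 || Z2) = 131 + j8.781 Ω = 131.3∠3.8° Ω.
Step 5 — Power factor: PF = cos(φ) = Re(Z)/|Z| = 131/131.29 = 0.9978.
Step 6 — Type: Im(Z) = 8.781 ⇒ lagging (phase φ = 3.8°).

PF = 0.9978 (lagging, φ = 3.8°)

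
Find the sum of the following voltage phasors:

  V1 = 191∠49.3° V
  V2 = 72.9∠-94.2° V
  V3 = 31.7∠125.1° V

Step 1 — Convert each phasor to rectangular form:
  V1 = 191·(cos(49.3°) + j·sin(49.3°)) = 124.6 + j144.8 V
  V2 = 72.9·(cos(-94.2°) + j·sin(-94.2°)) = -5.339 - j72.7 V
  V3 = 31.7·(cos(125.1°) + j·sin(125.1°)) = -18.23 + j25.94 V
Step 2 — Sum components: V_total = 101 + j98.03 V.
Step 3 — Convert to polar: |V_total| = 140.7 V, ∠V_total = 44.2°.

V_total = 140.7∠44.2° V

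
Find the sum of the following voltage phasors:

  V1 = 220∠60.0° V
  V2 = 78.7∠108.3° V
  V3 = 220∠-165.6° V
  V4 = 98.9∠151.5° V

Step 1 — Convert each phasor to rectangular form:
  V1 = 220·(cos(60.0°) + j·sin(60.0°)) = 110 + j190.5 V
  V2 = 78.7·(cos(108.3°) + j·sin(108.3°)) = -24.71 + j74.72 V
  V3 = 220·(cos(-165.6°) + j·sin(-165.6°)) = -213.1 - j54.71 V
  V4 = 98.9·(cos(151.5°) + j·sin(151.5°)) = -86.92 + j47.19 V
Step 2 — Sum components: V_total = -214.7 + j257.7 V.
Step 3 — Convert to polar: |V_total| = 335.4 V, ∠V_total = 129.8°.

V_total = 335.4∠129.8° V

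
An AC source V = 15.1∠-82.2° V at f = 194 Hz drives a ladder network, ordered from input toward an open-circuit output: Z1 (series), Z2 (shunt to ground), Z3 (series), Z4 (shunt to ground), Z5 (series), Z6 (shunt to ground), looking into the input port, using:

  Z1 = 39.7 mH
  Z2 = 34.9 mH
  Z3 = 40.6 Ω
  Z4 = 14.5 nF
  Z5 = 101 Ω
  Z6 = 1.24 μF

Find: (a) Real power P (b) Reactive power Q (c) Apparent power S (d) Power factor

Step 1 — Angular frequency: ω = 2π·f = 2π·194 = 1219 rad/s.
Step 2 — Component impedances:
  Z1: Z = jωL = j·1219·0.0397 = 0 + j48.39 Ω
  Z2: Z = jωL = j·1219·0.0349 = 0 + j42.54 Ω
  Z3: Z = R = 40.6 Ω
  Z4: Z = 1/(jωC) = -j/(ω·C) = 0 - j5.658e+04 Ω
  Z5: Z = R = 101 Ω
  Z6: Z = 1/(jωC) = -j/(ω·C) = 0 - j661.6 Ω
Step 3 — Ladder network (open output): work backward from the far end, alternating series and parallel combinations. Z_in = 0.6407 + j93.75 Ω = 93.75∠89.6° Ω.
Step 4 — Source phasor: V = 15.1∠-82.2° V = 2.049 - j14.96 V.
Step 5 — Current: I = V / Z = -0.1594 - j0.02295 A = 0.1611∠-171.8° A.
Step 6 — Complex power: S = V·I* = 0.01662 + j2.432 VA.
Step 7 — Real power: P = Re(S) = 0.01662 W.
Step 8 — Reactive power: Q = Im(S) = 2.432 VAR.
Step 9 — Apparent power: |S| = 2.432 VA.
Step 10 — Power factor: PF = P/|S| = 0.006834 (lagging).

(a) P = 0.01662 W  (b) Q = 2.432 VAR  (c) S = 2.432 VA  (d) PF = 0.006834 (lagging)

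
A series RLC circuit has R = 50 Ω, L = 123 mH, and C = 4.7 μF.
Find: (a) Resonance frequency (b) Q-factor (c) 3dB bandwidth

Step 1 — Resonance: ω₀ = 1/√(LC) = 1/√(0.123·4.7e-06) = 1315 rad/s.
Step 2 — f₀ = ω₀/(2π) = 209.3 Hz.
Step 3 — Series Q: Q = ω₀L/R = 1315·0.123/50 = 3.235.
Step 4 — Bandwidth: Δω = ω₀/Q = 406.5 rad/s; BW = Δω/(2π) = 64.7 Hz.

(a) f₀ = 209.3 Hz  (b) Q = 3.235  (c) BW = 64.7 Hz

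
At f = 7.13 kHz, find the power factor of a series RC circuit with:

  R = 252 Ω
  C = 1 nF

Step 1 — Angular frequency: ω = 2π·f = 2π·7130 = 4.48e+04 rad/s.
Step 2 — Component impedances:
  R: Z = R = 252 Ω
  C: Z = 1/(jωC) = -j/(ω·C) = 0 - j2.232e+04 Ω
Step 3 — Series combination: Z_total = R + C = 252 - j2.232e+04 Ω = 2.232e+04∠-89.4° Ω.
Step 4 — Power factor: PF = cos(φ) = Re(Z)/|Z| = 252/2.232e+04 = 0.01129.
Step 5 — Type: Im(Z) = -2.232e+04 ⇒ leading (phase φ = -89.4°).

PF = 0.01129 (leading, φ = -89.4°)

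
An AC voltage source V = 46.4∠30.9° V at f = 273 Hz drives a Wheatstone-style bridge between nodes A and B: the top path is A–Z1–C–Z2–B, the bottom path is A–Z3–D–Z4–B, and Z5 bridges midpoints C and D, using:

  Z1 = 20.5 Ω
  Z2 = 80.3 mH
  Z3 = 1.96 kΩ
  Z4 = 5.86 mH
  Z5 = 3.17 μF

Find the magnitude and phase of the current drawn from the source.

Step 1 — Angular frequency: ω = 2π·f = 2π·273 = 1715 rad/s.
Step 2 — Component impedances:
  Z1: Z = R = 20.5 Ω
  Z2: Z = jωL = j·1715·0.0803 = 0 + j137.7 Ω
  Z3: Z = R = 1960 Ω
  Z4: Z = jωL = j·1715·0.00586 = 0 + j10.05 Ω
  Z5: Z = 1/(jωC) = -j/(ω·C) = 0 - j183.9 Ω
Step 3 — Bridge requires nodal analysis (the Z5 bridge couples midpoints C and D, so the two paths cannot be reduced to a simple series/parallel combination). Setting node B to ground and injecting 1 A at node A, the 3-node admittance system at A, C, D solves to V_A = Z_AB = 232.5 + j568 Ω = 613.7∠67.7° Ω.
Step 4 — Source phasor: V = 46.4∠30.9° V = 39.81 + j23.83 V.
Step 5 — Ohm's law: I = V / Z_total = (39.81 + j23.83) / (232.5 + j568) = 0.06051 - j0.04532 A.
Step 6 — Convert to polar: |I| = 0.0756 A, ∠I = -36.8°.

I = 0.0756∠-36.8° A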